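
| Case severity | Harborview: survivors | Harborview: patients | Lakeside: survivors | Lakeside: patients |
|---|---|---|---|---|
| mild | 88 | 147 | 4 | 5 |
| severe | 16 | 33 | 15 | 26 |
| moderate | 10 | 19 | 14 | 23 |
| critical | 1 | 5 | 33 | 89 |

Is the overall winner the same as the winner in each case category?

Mild: Harborview 88/147 = 59.9%, Lakeside 4/5 = 80.0% → Lakeside
Severe: Harborview 16/33 = 48.5%, Lakeside 15/26 = 57.7% → Lakeside
Moderate: Harborview 10/19 = 52.6%, Lakeside 14/23 = 60.9% → Lakeside
Critical: Harborview 1/5 = 20.0%, Lakeside 33/89 = 37.1% → Lakeside
Overall: Harborview 115/204 = 56.4%, Lakeside 66/143 = 46.2% → Harborview
Lakeside wins each case group but Harborview wins overall — the comparison reverses. Lakeside's patients skew toward critical, which has a lower base rate.

No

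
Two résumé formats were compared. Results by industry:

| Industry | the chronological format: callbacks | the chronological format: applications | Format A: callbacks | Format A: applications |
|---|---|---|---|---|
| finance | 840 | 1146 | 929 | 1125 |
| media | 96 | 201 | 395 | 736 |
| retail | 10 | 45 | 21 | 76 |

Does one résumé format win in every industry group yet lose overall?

No

Finance: the chronological format 840/1146 = 73.3%, Format A 929/1125 = 82.6% → Format A
Media: the chronological format 96/201 = 47.8%, Format A 395/736 = 53.7% → Format A
Retail: the chronological format 10/45 = 22.2%, Format A 21/76 = 27.6% → Format A
Overall: the chronological format 946/1392 = 68.0%, Format A 1345/1937 = 69.4% → Format A
Format A wins overall and in every industry group — no reversal.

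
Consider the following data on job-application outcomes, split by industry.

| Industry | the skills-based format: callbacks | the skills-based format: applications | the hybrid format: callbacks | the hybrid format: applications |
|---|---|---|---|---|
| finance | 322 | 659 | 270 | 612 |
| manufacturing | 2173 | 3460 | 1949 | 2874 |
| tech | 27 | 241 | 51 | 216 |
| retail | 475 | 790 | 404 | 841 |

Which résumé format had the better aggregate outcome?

Finance: the skills-based format 322/659 = 48.9%, the hybrid format 270/612 = 44.1% → the skills-based format
Manufacturing: the skills-based format 2173/3460 = 62.8%, the hybrid format 1949/2874 = 67.8% → the hybrid format
Tech: the skills-based format 27/241 = 11.2%, the hybrid format 51/216 = 23.6% → the hybrid format
Retail: the skills-based format 475/790 = 60.1%, the hybrid format 404/841 = 48.0% → the skills-based format
Overall: the skills-based format 2997/5150 = 58.2%, the hybrid format 2674/4543 = 58.9% → the hybrid format
(Neither sweeps every industry group, but the hybrid format has the higher pooled rate.)

the hybrid format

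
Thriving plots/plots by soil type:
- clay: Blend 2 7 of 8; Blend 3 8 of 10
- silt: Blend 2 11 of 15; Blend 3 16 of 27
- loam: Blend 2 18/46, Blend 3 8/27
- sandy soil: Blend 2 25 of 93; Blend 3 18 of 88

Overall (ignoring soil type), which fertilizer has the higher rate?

Blend 2

Clay: Blend 2 7/8 = 87.5%, Blend 3 8/10 = 80.0% → Blend 2
Silt: Blend 2 11/15 = 73.3%, Blend 3 16/27 = 59.3% → Blend 2
Loam: Blend 2 18/46 = 39.1%, Blend 3 8/27 = 29.6% → Blend 2
Sandy soil: Blend 2 25/93 = 26.9%, Blend 3 18/88 = 20.5% → Blend 2
Overall: Blend 2 61/162 = 37.7%, Blend 3 50/152 = 32.9% → Blend 2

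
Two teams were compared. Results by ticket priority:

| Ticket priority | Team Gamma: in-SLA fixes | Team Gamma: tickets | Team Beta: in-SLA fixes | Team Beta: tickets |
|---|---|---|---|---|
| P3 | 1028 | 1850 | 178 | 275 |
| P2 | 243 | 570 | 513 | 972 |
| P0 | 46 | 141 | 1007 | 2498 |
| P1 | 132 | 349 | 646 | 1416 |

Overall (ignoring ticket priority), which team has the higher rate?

Team Gamma

P3: Team Gamma 1028/1850 = 55.6%, Team Beta 178/275 = 64.7% → Team Beta
P2: Team Gamma 243/570 = 42.6%, Team Beta 513/972 = 52.8% → Team Beta
P0: Team Gamma 46/141 = 32.6%, Team Beta 1007/2498 = 40.3% → Team Beta
P1: Team Gamma 132/349 = 37.8%, Team Beta 646/1416 = 45.6% → Team Beta
Overall: Team Gamma 1449/2910 = 49.8%, Team Beta 2344/5161 = 45.4% → Team Gamma
(Team Beta wins every ticket group but Team Gamma wins overall — Team Beta's tickets skew toward the low-rate P0 group.)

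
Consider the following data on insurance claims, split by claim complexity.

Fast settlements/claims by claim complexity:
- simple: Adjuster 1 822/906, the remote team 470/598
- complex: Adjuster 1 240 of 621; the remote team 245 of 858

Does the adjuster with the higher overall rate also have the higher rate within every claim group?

Simple: Adjuster 1 822/906 = 90.7%, the remote team 470/598 = 78.6% → Adjuster 1
Complex: Adjuster 1 240/621 = 38.6%, the remote team 245/858 = 28.6% → Adjuster 1
Overall: Adjuster 1 1062/1527 = 69.5%, the remote team 715/1456 = 49.1% → Adjuster 1
Adjuster 1 wins overall and in every claim group — no reversal.

Yes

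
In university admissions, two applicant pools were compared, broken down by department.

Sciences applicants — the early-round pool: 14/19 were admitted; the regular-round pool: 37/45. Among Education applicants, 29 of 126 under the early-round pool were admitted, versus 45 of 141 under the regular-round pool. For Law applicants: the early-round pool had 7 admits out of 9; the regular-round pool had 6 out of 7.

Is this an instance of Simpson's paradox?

No

Sciences: the early-round pool 14/19 = 73.7%, the regular-round pool 37/45 = 82.2% → the regular-round pool
Education: the early-round pool 29/126 = 23.0%, the regular-round pool 45/141 = 31.9% → the regular-round pool
Law: the early-round pool 7/9 = 77.8%, the regular-round pool 6/7 = 85.7% → the regular-round pool
Overall: the early-round pool 50/154 = 32.5%, the regular-round pool 88/193 = 45.6% → the regular-round pool
The regular-round pool wins overall and in every department group — no reversal.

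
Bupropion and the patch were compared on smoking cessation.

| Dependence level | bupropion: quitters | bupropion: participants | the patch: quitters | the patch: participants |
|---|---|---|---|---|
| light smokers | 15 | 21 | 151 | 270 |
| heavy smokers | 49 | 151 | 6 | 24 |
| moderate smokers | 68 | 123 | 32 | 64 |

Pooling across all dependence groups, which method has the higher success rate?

the patch

Light smokers: bupropion 15/21 = 71.4%, the patch 151/270 = 55.9% → bupropion
Heavy smokers: bupropion 49/151 = 32.5%, the patch 6/24 = 25.0% → bupropion
Moderate smokers: bupropion 68/123 = 55.3%, the patch 32/64 = 50.0% → bupropion
Overall: bupropion 132/295 = 44.7%, the patch 189/358 = 52.8% → the patch
(Bupropion wins every dependence group but the patch wins overall — bupropion's participants skew toward the low-rate heavy smokers group.)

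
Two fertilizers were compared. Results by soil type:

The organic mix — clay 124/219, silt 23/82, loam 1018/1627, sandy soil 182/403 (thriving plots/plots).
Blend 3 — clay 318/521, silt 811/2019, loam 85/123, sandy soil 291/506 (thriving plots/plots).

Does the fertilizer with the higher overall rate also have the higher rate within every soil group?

Clay: the organic mix 124/219 = 56.6%, Blend 3 318/521 = 61.0% → Blend 3
Silt: the organic mix 23/82 = 28.0%, Blend 3 811/2019 = 40.2% → Blend 3
Loam: the organic mix 1018/1627 = 62.6%, Blend 3 85/123 = 69.1% → Blend 3
Sandy soil: the organic mix 182/403 = 45.2%, Blend 3 291/506 = 57.5% → Blend 3
Overall: the organic mix 1347/2331 = 57.8%, Blend 3 1505/3169 = 47.5% → the organic mix
Blend 3 wins each soil group but the organic mix wins overall — the comparison reverses. Blend 3's plots skew toward silt, which has a lower base rate.

No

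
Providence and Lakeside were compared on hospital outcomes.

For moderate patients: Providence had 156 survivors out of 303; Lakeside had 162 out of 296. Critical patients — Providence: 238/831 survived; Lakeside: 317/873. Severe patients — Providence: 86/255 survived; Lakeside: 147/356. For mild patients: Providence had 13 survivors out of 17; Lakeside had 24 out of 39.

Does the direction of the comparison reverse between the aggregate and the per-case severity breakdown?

No

Moderate: Providence 156/303 = 51.5%, Lakeside 162/296 = 54.7% → Lakeside
Critical: Providence 238/831 = 28.6%, Lakeside 317/873 = 36.3% → Lakeside
Severe: Providence 86/255 = 33.7%, Lakeside 147/356 = 41.3% → Lakeside
Mild: Providence 13/17 = 76.5%, Lakeside 24/39 = 61.5% → Providence
Overall: Providence 493/1406 = 35.1%, Lakeside 650/1564 = 41.6% → Lakeside
Neither sweeps: Providence wins 1 of 4 groups, Lakeside wins 3. Lakeside wins overall but not every group — no Simpson reversal.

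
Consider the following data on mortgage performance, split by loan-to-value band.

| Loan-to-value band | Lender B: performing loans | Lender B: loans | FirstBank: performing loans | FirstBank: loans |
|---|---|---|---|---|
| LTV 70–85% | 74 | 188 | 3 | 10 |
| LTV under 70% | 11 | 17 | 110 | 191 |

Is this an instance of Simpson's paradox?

Yes

LTV 70–85%: Lender B 74/188 = 39.4%, FirstBank 3/10 = 30.0% → Lender B
LTV under 70%: Lender B 11/17 = 64.7%, FirstBank 110/191 = 57.6% → Lender B
Overall: Lender B 85/205 = 41.5%, FirstBank 113/201 = 56.2% → FirstBank
Lender B wins each loan-to-value group but FirstBank wins overall — the comparison reverses. Lender B's loans skew toward LTV 70–85%, which has a lower base rate.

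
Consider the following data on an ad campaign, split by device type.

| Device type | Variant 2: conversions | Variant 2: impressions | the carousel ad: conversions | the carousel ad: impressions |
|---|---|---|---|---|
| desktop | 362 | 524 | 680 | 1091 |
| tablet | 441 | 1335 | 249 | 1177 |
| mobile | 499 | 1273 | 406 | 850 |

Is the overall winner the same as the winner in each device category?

No

Desktop: Variant 2 362/524 = 69.1%, the carousel ad 680/1091 = 62.3% → Variant 2
Tablet: Variant 2 441/1335 = 33.0%, the carousel ad 249/1177 = 21.2% → Variant 2
Mobile: Variant 2 499/1273 = 39.2%, the carousel ad 406/850 = 47.8% → the carousel ad
Overall: Variant 2 1302/3132 = 41.6%, the carousel ad 1335/3118 = 42.8% → the carousel ad
Neither sweeps: Variant 2 wins 2 of 3 groups, the carousel ad wins 1. The carousel ad wins overall but not every group — no Simpson reversal.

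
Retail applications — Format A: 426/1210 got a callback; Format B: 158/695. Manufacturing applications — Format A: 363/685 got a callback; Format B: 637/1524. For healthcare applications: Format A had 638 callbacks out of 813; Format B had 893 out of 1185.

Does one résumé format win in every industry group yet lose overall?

Retail: Format A 426/1210 = 35.2%, Format B 158/695 = 22.7% → Format A
Manufacturing: Format A 363/685 = 53.0%, Format B 637/1524 = 41.8% → Format A
Healthcare: Format A 638/813 = 78.5%, Format B 893/1185 = 75.4% → Format A
Overall: Format A 1427/2708 = 52.7%, Format B 1688/3404 = 49.6% → Format A
Format A wins overall and in every industry group — no reversal.

No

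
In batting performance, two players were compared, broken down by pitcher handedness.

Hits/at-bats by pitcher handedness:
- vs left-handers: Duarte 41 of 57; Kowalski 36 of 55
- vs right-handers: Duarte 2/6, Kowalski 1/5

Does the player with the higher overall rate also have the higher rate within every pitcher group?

Yes

Vs left-handers: Duarte 41/57 = 71.9%, Kowalski 36/55 = 65.5% → Duarte
Vs right-handers: Duarte 2/6 = 33.3%, Kowalski 1/5 = 20.0% → Duarte
Overall: Duarte 43/63 = 68.3%, Kowalski 37/60 = 61.7% → Duarte
Duarte wins overall and in every pitcher group — no reversal.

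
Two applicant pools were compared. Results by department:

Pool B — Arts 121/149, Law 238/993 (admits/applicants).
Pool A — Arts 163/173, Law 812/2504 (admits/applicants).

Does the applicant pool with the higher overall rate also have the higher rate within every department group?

Yes

Arts: Pool B 121/149 = 81.2%, Pool A 163/173 = 94.2% → Pool A
Law: Pool B 238/993 = 24.0%, Pool A 812/2504 = 32.4% → Pool A
Overall: Pool B 359/1142 = 31.4%, Pool A 975/2677 = 36.4% → Pool A
Pool A wins overall and in every department group — no reversal.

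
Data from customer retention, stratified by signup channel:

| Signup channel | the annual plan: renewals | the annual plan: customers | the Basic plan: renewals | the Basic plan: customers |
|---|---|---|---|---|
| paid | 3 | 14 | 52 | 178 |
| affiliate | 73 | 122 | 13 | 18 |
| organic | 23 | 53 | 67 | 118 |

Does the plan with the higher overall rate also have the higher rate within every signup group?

Paid: the annual plan 3/14 = 21.4%, the Basic plan 52/178 = 29.2% → the Basic plan
Affiliate: the annual plan 73/122 = 59.8%, the Basic plan 13/18 = 72.2% → the Basic plan
Organic: the annual plan 23/53 = 43.4%, the Basic plan 67/118 = 56.8% → the Basic plan
Overall: the annual plan 99/189 = 52.4%, the Basic plan 132/314 = 42.0% → the annual plan
The Basic plan wins each signup group but the annual plan wins overall — the comparison reverses. The Basic plan's customers skew toward paid, which has a lower base rate.

No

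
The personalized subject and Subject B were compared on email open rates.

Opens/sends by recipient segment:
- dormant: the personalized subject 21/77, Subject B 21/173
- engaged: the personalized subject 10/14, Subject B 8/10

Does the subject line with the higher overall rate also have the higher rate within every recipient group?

Dormant: the personalized subject 21/77 = 27.3%, Subject B 21/173 = 12.1% → the personalized subject
Engaged: the personalized subject 10/14 = 71.4%, Subject B 8/10 = 80.0% → Subject B
Overall: the personalized subject 31/91 = 34.1%, Subject B 29/183 = 15.8% → the personalized subject
Neither sweeps: the personalized subject wins 1 of 2 groups, Subject B wins 1. The personalized subject wins overall but not every group — no Simpson reversal.

No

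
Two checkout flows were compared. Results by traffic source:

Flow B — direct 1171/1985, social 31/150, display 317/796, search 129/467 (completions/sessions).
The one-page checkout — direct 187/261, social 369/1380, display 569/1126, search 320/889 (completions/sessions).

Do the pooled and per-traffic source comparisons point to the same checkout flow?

Direct: Flow B 1171/1985 = 59.0%, the one-page checkout 187/261 = 71.6% → the one-page checkout
Social: Flow B 31/150 = 20.7%, the one-page checkout 369/1380 = 26.7% → the one-page checkout
Display: Flow B 317/796 = 39.8%, the one-page checkout 569/1126 = 50.5% → the one-page checkout
Search: Flow B 129/467 = 27.6%, the one-page checkout 320/889 = 36.0% → the one-page checkout
Overall: Flow B 1648/3398 = 48.5%, the one-page checkout 1445/3656 = 39.5% → Flow B
The one-page checkout wins each traffic group but Flow B wins overall — the comparison reverses. The one-page checkout's sessions skew toward social, which has a lower base rate.

No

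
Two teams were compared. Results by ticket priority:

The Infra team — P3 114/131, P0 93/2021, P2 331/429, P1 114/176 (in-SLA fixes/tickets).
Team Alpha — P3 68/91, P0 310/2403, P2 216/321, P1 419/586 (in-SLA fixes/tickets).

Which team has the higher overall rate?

Team Alpha

P3: the Infra team 114/131 = 87.0%, Team Alpha 68/91 = 74.7% → the Infra team
P0: the Infra team 93/2021 = 4.6%, Team Alpha 310/2403 = 12.9% → Team Alpha
P2: the Infra team 331/429 = 77.2%, Team Alpha 216/321 = 67.3% → the Infra team
P1: the Infra team 114/176 = 64.8%, Team Alpha 419/586 = 71.5% → Team Alpha
Overall: the Infra team 652/2757 = 23.6%, Team Alpha 1013/3401 = 29.8% → Team Alpha
(Neither sweeps every ticket group, but Team Alpha has the higher pooled rate.)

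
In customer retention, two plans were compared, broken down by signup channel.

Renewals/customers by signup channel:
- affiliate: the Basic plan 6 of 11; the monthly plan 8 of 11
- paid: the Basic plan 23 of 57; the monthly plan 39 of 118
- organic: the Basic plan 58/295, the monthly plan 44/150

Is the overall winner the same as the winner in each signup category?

Affiliate: the Basic plan 6/11 = 54.5%, the monthly plan 8/11 = 72.7% → the monthly plan
Paid: the Basic plan 23/57 = 40.4%, the monthly plan 39/118 = 33.1% → the Basic plan
Organic: the Basic plan 58/295 = 19.7%, the monthly plan 44/150 = 29.3% → the monthly plan
Overall: the Basic plan 87/363 = 24.0%, the monthly plan 91/279 = 32.6% → the monthly plan
Neither sweeps: the Basic plan wins 1 of 3 groups, the monthly plan wins 2. The monthly plan wins overall but not every group — no Simpson reversal.

No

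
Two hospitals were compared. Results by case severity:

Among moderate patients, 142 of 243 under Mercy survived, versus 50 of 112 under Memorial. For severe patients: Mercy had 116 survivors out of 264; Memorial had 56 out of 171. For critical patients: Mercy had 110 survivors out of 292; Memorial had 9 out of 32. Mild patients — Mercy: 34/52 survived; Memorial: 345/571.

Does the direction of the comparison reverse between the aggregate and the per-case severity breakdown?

Moderate: Mercy 142/243 = 58.4%, Memorial 50/112 = 44.6% → Mercy
Severe: Mercy 116/264 = 43.9%, Memorial 56/171 = 32.7% → Mercy
Critical: Mercy 110/292 = 37.7%, Memorial 9/32 = 28.1% → Mercy
Mild: Mercy 34/52 = 65.4%, Memorial 345/571 = 60.4% → Mercy
Overall: Mercy 402/851 = 47.2%, Memorial 460/886 = 51.9% → Memorial
Mercy wins each case group but Memorial wins overall — the comparison reverses. Mercy's patients skew toward critical, which has a lower base rate.

Yes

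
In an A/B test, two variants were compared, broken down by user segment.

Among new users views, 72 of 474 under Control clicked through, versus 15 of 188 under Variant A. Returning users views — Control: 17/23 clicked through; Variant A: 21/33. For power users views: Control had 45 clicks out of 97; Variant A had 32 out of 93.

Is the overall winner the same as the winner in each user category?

New users: Control 72/474 = 15.2%, Variant A 15/188 = 8.0% → Control
Returning users: Control 17/23 = 73.9%, Variant A 21/33 = 63.6% → Control
Power users: Control 45/97 = 46.4%, Variant A 32/93 = 34.4% → Control
Overall: Control 134/594 = 22.6%, Variant A 68/314 = 21.7% → Control
Control wins overall and in every user group — no reversal.

Yes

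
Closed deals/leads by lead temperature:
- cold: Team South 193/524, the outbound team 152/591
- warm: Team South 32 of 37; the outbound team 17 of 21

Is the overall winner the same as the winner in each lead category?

Yes

Cold: Team South 193/524 = 36.8%, the outbound team 152/591 = 25.7% → Team South
Warm: Team South 32/37 = 86.5%, the outbound team 17/21 = 81.0% → Team South
Overall: Team South 225/561 = 40.1%, the outbound team 169/612 = 27.6% → Team South
Team South wins overall and in every lead group — no reversal.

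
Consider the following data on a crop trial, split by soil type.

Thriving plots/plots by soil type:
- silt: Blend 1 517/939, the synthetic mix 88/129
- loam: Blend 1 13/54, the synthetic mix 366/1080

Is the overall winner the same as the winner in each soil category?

Silt: Blend 1 517/939 = 55.1%, the synthetic mix 88/129 = 68.2% → the synthetic mix
Loam: Blend 1 13/54 = 24.1%, the synthetic mix 366/1080 = 33.9% → the synthetic mix
Overall: Blend 1 530/993 = 53.4%, the synthetic mix 454/1209 = 37.6% → Blend 1
The synthetic mix wins each soil group but Blend 1 wins overall — the comparison reverses. The synthetic mix's plots skew toward loam, which has a lower base rate.

No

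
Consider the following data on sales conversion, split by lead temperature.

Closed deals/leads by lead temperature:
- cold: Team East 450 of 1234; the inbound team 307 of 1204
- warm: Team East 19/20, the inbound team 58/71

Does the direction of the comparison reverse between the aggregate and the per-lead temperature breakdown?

No

Cold: Team East 450/1234 = 36.5%, the inbound team 307/1204 = 25.5% → Team East
Warm: Team East 19/20 = 95.0%, the inbound team 58/71 = 81.7% → Team East
Overall: Team East 469/1254 = 37.4%, the inbound team 365/1275 = 28.6% → Team East
Team East wins overall and in every lead group — no reversal.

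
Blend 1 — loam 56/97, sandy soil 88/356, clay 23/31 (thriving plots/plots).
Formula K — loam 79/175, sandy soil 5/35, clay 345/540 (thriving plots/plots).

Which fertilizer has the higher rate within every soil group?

Loam: Blend 1 56/97 = 57.7%, Formula K 79/175 = 45.1% → Blend 1
Sandy soil: Blend 1 88/356 = 24.7%, Formula K 5/35 = 14.3% → Blend 1
Clay: Blend 1 23/31 = 74.2%, Formula K 345/540 = 63.9% → Blend 1
Blend 1 has the higher rate in all 3 groups.

Blend 1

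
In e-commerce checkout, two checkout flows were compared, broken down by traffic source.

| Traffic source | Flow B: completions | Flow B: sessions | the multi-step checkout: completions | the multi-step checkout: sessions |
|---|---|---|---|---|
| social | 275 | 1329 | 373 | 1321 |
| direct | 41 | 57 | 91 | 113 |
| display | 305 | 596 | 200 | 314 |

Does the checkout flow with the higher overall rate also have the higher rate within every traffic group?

Social: Flow B 275/1329 = 20.7%, the multi-step checkout 373/1321 = 28.2% → the multi-step checkout
Direct: Flow B 41/57 = 71.9%, the multi-step checkout 91/113 = 80.5% → the multi-step checkout
Display: Flow B 305/596 = 51.2%, the multi-step checkout 200/314 = 63.7% → the multi-step checkout
Overall: Flow B 621/1982 = 31.3%, the multi-step checkout 664/1748 = 38.0% → the multi-step checkout
The multi-step checkout wins overall and in every traffic group — no reversal.

Yes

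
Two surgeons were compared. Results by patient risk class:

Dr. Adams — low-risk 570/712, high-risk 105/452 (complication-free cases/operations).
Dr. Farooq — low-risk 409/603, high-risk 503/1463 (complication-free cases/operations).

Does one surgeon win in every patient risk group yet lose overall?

Low-risk: Dr. Adams 570/712 = 80.1%, Dr. Farooq 409/603 = 67.8% → Dr. Adams
High-risk: Dr. Adams 105/452 = 23.2%, Dr. Farooq 503/1463 = 34.4% → Dr. Farooq
Overall: Dr. Adams 675/1164 = 58.0%, Dr. Farooq 912/2066 = 44.1% → Dr. Adams
Neither sweeps: Dr. Adams wins 1 of 2 groups, Dr. Farooq wins 1. Dr. Adams wins overall but not every group — no Simpson reversal.

No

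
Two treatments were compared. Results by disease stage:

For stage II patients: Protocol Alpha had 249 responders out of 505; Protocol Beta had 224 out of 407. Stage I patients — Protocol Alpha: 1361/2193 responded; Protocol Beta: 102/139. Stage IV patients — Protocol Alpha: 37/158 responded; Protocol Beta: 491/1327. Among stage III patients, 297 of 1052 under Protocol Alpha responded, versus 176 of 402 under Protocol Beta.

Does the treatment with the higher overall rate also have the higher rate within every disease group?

No

Stage II: Protocol Alpha 249/505 = 49.3%, Protocol Beta 224/407 = 55.0% → Protocol Beta
Stage I: Protocol Alpha 1361/2193 = 62.1%, Protocol Beta 102/139 = 73.4% → Protocol Beta
Stage IV: Protocol Alpha 37/158 = 23.4%, Protocol Beta 491/1327 = 37.0% → Protocol Beta
Stage III: Protocol Alpha 297/1052 = 28.2%, Protocol Beta 176/402 = 43.8% → Protocol Beta
Overall: Protocol Alpha 1944/3908 = 49.7%, Protocol Beta 993/2275 = 43.6% → Protocol Alpha
Protocol Beta wins each disease group but Protocol Alpha wins overall — the comparison reverses. Protocol Beta's patients skew toward stage IV, which has a lower base rate.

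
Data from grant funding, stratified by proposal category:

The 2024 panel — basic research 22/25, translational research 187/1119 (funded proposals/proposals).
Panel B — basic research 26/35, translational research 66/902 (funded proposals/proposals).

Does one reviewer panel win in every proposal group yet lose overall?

No

Basic research: the 2024 panel 22/25 = 88.0%, Panel B 26/35 = 74.3% → the 2024 panel
Translational research: the 2024 panel 187/1119 = 16.7%, Panel B 66/902 = 7.3% → the 2024 panel
Overall: the 2024 panel 209/1144 = 18.3%, Panel B 92/937 = 9.8% → the 2024 panel
The 2024 panel wins overall and in every proposal group — no reversal.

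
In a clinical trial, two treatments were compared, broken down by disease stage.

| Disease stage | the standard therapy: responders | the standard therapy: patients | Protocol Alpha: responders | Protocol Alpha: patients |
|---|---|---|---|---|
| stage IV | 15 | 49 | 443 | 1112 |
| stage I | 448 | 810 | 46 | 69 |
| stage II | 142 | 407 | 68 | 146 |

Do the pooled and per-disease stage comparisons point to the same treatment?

No

Stage IV: the standard therapy 15/49 = 30.6%, Protocol Alpha 443/1112 = 39.8% → Protocol Alpha
Stage I: the standard therapy 448/810 = 55.3%, Protocol Alpha 46/69 = 66.7% → Protocol Alpha
Stage II: the standard therapy 142/407 = 34.9%, Protocol Alpha 68/146 = 46.6% → Protocol Alpha
Overall: the standard therapy 605/1266 = 47.8%, Protocol Alpha 557/1327 = 42.0% → the standard therapy
Protocol Alpha wins each disease group but the standard therapy wins overall — the comparison reverses. Protocol Alpha's patients skew toward stage IV, which has a lower base rate.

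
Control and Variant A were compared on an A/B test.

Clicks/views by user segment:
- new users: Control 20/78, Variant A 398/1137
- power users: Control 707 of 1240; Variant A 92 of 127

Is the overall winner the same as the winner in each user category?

No

New users: Control 20/78 = 25.6%, Variant A 398/1137 = 35.0% → Variant A
Power users: Control 707/1240 = 57.0%, Variant A 92/127 = 72.4% → Variant A
Overall: Control 727/1318 = 55.2%, Variant A 490/1264 = 38.8% → Control
Variant A wins each user group but Control wins overall — the comparison reverses. Variant A's views skew toward new users, which has a lower base rate.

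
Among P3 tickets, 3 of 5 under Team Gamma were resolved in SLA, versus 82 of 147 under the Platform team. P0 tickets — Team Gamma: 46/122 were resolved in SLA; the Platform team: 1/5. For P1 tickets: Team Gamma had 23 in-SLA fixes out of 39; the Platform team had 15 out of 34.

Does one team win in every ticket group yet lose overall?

Yes

P3: Team Gamma 3/5 = 60.0%, the Platform team 82/147 = 55.8% → Team Gamma
P0: Team Gamma 46/122 = 37.7%, the Platform team 1/5 = 20.0% → Team Gamma
P1: Team Gamma 23/39 = 59.0%, the Platform team 15/34 = 44.1% → Team Gamma
Overall: Team Gamma 72/166 = 43.4%, the Platform team 98/186 = 52.7% → the Platform team
Team Gamma wins each ticket group but the Platform team wins overall — the comparison reverses. Team Gamma's tickets skew toward P0, which has a lower base rate.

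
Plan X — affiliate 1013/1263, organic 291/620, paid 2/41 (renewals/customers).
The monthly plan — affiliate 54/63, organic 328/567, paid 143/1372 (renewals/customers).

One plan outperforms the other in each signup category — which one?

Affiliate: Plan X 1013/1263 = 80.2%, the monthly plan 54/63 = 85.7% → the monthly plan
Organic: Plan X 291/620 = 46.9%, the monthly plan 328/567 = 57.8% → the monthly plan
Paid: Plan X 2/41 = 4.9%, the monthly plan 143/1372 = 10.4% → the monthly plan
The monthly plan has the higher rate in all 3 groups.

the monthly plan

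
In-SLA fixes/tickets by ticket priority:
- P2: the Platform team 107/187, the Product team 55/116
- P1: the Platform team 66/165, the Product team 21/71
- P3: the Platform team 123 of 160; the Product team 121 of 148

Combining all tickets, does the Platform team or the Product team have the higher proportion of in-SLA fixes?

the Product team

P2: the Platform team 107/187 = 57.2%, the Product team 55/116 = 47.4% → the Platform team
P1: the Platform team 66/165 = 40.0%, the Product team 21/71 = 29.6% → the Platform team
P3: the Platform team 123/160 = 76.9%, the Product team 121/148 = 81.8% → the Product team
Overall: the Platform team 296/512 = 57.8%, the Product team 197/335 = 58.8% → the Product team
(Neither sweeps every ticket group, but the Product team has the higher pooled rate.)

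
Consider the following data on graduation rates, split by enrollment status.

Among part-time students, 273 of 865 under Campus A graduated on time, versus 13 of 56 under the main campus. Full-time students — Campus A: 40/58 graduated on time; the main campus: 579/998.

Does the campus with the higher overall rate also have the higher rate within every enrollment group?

Part-time: Campus A 273/865 = 31.6%, the main campus 13/56 = 23.2% → Campus A
Full-time: Campus A 40/58 = 69.0%, the main campus 579/998 = 58.0% → Campus A
Overall: Campus A 313/923 = 33.9%, the main campus 592/1054 = 56.2% → the main campus
Campus A wins each enrollment group but the main campus wins overall — the comparison reverses. Campus A's students skew toward part-time, which has a lower base rate.

No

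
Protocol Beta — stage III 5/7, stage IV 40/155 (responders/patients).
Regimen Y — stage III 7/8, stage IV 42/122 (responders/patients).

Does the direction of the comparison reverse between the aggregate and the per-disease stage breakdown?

No

Stage III: Protocol Beta 5/7 = 71.4%, Regimen Y 7/8 = 87.5% → Regimen Y
Stage IV: Protocol Beta 40/155 = 25.8%, Regimen Y 42/122 = 34.4% → Regimen Y
Overall: Protocol Beta 45/162 = 27.8%, Regimen Y 49/130 = 37.7% → Regimen Y
Regimen Y wins overall and in every disease group — no reversal.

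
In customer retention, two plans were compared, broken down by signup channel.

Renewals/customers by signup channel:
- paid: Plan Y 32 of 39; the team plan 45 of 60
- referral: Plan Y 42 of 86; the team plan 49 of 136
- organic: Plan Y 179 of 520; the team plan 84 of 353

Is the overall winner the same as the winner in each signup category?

Paid: Plan Y 32/39 = 82.1%, the team plan 45/60 = 75.0% → Plan Y
Referral: Plan Y 42/86 = 48.8%, the team plan 49/136 = 36.0% → Plan Y
Organic: Plan Y 179/520 = 34.4%, the team plan 84/353 = 23.8% → Plan Y
Overall: Plan Y 253/645 = 39.2%, the team plan 178/549 = 32.4% → Plan Y
Plan Y wins overall and in every signup group — no reversal.

Yes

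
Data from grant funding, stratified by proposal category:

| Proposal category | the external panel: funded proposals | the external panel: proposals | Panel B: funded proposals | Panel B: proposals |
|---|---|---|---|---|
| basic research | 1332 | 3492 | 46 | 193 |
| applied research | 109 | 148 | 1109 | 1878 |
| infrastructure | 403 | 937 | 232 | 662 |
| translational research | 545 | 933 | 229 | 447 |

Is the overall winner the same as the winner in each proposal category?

No

Basic research: the external panel 1332/3492 = 38.1%, Panel B 46/193 = 23.8% → the external panel
Applied research: the external panel 109/148 = 73.6%, Panel B 1109/1878 = 59.1% → the external panel
Infrastructure: the external panel 403/937 = 43.0%, Panel B 232/662 = 35.0% → the external panel
Translational research: the external panel 545/933 = 58.4%, Panel B 229/447 = 51.2% → the external panel
Overall: the external panel 2389/5510 = 43.4%, Panel B 1616/3180 = 50.8% → Panel B
The external panel wins each proposal group but Panel B wins overall — the comparison reverses. The external panel's proposals skew toward basic research, which has a lower base rate.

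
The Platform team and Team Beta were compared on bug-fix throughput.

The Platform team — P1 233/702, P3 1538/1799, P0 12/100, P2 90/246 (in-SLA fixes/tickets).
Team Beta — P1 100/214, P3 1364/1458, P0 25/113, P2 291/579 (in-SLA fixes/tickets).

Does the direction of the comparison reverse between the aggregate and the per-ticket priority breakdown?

No

P1: the Platform team 233/702 = 33.2%, Team Beta 100/214 = 46.7% → Team Beta
P3: the Platform team 1538/1799 = 85.5%, Team Beta 1364/1458 = 93.6% → Team Beta
P0: the Platform team 12/100 = 12.0%, Team Beta 25/113 = 22.1% → Team Beta
P2: the Platform team 90/246 = 36.6%, Team Beta 291/579 = 50.3% → Team Beta
Overall: the Platform team 1873/2847 = 65.8%, Team Beta 1780/2364 = 75.3% → Team Beta
Team Beta wins overall and in every ticket group — no reversal.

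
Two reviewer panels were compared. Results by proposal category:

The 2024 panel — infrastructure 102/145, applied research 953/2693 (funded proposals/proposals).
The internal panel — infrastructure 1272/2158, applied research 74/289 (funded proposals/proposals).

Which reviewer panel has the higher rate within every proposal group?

Infrastructure: the 2024 panel 102/145 = 70.3%, the internal panel 1272/2158 = 58.9% → the 2024 panel
Applied research: the 2024 panel 953/2693 = 35.4%, the internal panel 74/289 = 25.6% → the 2024 panel
The 2024 panel has the higher rate in both groups.

the 2024 panel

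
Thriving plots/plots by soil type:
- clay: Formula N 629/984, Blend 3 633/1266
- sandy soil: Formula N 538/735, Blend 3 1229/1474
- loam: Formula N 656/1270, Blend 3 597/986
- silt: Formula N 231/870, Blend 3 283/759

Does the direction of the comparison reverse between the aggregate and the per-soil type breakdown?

No

Clay: Formula N 629/984 = 63.9%, Blend 3 633/1266 = 50.0% → Formula N
Sandy soil: Formula N 538/735 = 73.2%, Blend 3 1229/1474 = 83.4% → Blend 3
Loam: Formula N 656/1270 = 51.7%, Blend 3 597/986 = 60.5% → Blend 3
Silt: Formula N 231/870 = 26.6%, Blend 3 283/759 = 37.3% → Blend 3
Overall: Formula N 2054/3859 = 53.2%, Blend 3 2742/4485 = 61.1% → Blend 3
Neither sweeps: Formula N wins 1 of 4 groups, Blend 3 wins 3. Blend 3 wins overall but not every group — no Simpson reversal.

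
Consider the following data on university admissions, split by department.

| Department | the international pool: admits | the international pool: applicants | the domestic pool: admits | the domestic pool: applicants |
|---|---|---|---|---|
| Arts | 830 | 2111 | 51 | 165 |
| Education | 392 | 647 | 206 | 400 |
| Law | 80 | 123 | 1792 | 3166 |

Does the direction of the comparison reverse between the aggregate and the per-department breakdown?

Arts: the international pool 830/2111 = 39.3%, the domestic pool 51/165 = 30.9% → the international pool
Education: the international pool 392/647 = 60.6%, the domestic pool 206/400 = 51.5% → the international pool
Law: the international pool 80/123 = 65.0%, the domestic pool 1792/3166 = 56.6% → the international pool
Overall: the international pool 1302/2881 = 45.2%, the domestic pool 2049/3731 = 54.9% → the domestic pool
The international pool wins each department group but the domestic pool wins overall — the comparison reverses. The international pool's applicants skew toward Arts, which has a lower base rate.

Yes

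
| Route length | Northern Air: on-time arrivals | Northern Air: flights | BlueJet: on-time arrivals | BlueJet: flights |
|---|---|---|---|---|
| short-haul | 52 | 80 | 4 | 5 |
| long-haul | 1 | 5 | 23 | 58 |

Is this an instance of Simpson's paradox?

Yes

Short-haul: Northern Air 52/80 = 65.0%, BlueJet 4/5 = 80.0% → BlueJet
Long-haul: Northern Air 1/5 = 20.0%, BlueJet 23/58 = 39.7% → BlueJet
Overall: Northern Air 53/85 = 62.4%, BlueJet 27/63 = 42.9% → Northern Air
BlueJet wins each route group but Northern Air wins overall — the comparison reverses. BlueJet's flights skew toward long-haul, which has a lower base rate.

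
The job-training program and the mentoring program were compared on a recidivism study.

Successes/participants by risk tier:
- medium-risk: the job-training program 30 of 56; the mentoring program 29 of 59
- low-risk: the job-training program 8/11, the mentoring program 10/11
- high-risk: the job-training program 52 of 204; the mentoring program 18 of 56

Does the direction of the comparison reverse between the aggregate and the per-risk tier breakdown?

No

Medium-risk: the job-training program 30/56 = 53.6%, the mentoring program 29/59 = 49.2% → the job-training program
Low-risk: the job-training program 8/11 = 72.7%, the mentoring program 10/11 = 90.9% → the mentoring program
High-risk: the job-training program 52/204 = 25.5%, the mentoring program 18/56 = 32.1% → the mentoring program
Overall: the job-training program 90/271 = 33.2%, the mentoring program 57/126 = 45.2% → the mentoring program
Neither sweeps: the job-training program wins 1 of 3 groups, the mentoring program wins 2. The mentoring program wins overall but not every group — no Simpson reversal.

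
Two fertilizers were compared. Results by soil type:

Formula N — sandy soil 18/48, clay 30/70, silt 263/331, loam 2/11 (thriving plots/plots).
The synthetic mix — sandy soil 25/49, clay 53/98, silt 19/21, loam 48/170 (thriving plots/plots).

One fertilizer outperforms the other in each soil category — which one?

the synthetic mix

Sandy soil: Formula N 18/48 = 37.5%, the synthetic mix 25/49 = 51.0% → the synthetic mix
Clay: Formula N 30/70 = 42.9%, the synthetic mix 53/98 = 54.1% → the synthetic mix
Silt: Formula N 263/331 = 79.5%, the synthetic mix 19/21 = 90.5% → the synthetic mix
Loam: Formula N 2/11 = 18.2%, the synthetic mix 48/170 = 28.2% → the synthetic mix
The synthetic mix has the higher rate in all 4 groups.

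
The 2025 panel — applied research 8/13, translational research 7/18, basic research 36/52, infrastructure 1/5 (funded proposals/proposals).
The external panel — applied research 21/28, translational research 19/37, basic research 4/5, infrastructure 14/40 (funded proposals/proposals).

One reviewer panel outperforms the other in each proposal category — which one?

Applied research: the 2025 panel 8/13 = 61.5%, the external panel 21/28 = 75.0% → the external panel
Translational research: the 2025 panel 7/18 = 38.9%, the external panel 19/37 = 51.4% → the external panel
Basic research: the 2025 panel 36/52 = 69.2%, the external panel 4/5 = 80.0% → the external panel
Infrastructure: the 2025 panel 1/5 = 20.0%, the external panel 14/40 = 35.0% → the external panel
The external panel has the higher rate in all 4 groups.

the external panel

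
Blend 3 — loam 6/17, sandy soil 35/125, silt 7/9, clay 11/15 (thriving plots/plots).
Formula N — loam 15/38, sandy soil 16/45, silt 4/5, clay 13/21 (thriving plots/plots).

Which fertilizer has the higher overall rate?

Loam: Blend 3 6/17 = 35.3%, Formula N 15/38 = 39.5% → Formula N
Sandy soil: Blend 3 35/125 = 28.0%, Formula N 16/45 = 35.6% → Formula N
Silt: Blend 3 7/9 = 77.8%, Formula N 4/5 = 80.0% → Formula N
Clay: Blend 3 11/15 = 73.3%, Formula N 13/21 = 61.9% → Blend 3
Overall: Blend 3 59/166 = 35.5%, Formula N 48/109 = 44.0% → Formula N
(Neither sweeps every soil group, but Formula N has the higher pooled rate.)

Formula N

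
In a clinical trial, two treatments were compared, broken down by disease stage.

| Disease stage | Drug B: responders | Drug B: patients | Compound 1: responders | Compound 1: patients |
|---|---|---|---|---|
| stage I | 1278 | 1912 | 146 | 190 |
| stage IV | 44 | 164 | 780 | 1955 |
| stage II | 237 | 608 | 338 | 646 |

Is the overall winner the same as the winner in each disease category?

Stage I: Drug B 1278/1912 = 66.8%, Compound 1 146/190 = 76.8% → Compound 1
Stage IV: Drug B 44/164 = 26.8%, Compound 1 780/1955 = 39.9% → Compound 1
Stage II: Drug B 237/608 = 39.0%, Compound 1 338/646 = 52.3% → Compound 1
Overall: Drug B 1559/2684 = 58.1%, Compound 1 1264/2791 = 45.3% → Drug B
Compound 1 wins each disease group but Drug B wins overall — the comparison reverses. Compound 1's patients skew toward stage IV, which has a lower base rate.

No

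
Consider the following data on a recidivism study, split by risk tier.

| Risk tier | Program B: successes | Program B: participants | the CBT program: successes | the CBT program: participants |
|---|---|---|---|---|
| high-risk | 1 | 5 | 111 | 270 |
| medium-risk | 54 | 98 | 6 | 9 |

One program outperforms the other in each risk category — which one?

High-risk: Program B 1/5 = 20.0%, the CBT program 111/270 = 41.1% → the CBT program
Medium-risk: Program B 54/98 = 55.1%, the CBT program 6/9 = 66.7% → the CBT program
The CBT program has the higher rate in both groups.

the CBT program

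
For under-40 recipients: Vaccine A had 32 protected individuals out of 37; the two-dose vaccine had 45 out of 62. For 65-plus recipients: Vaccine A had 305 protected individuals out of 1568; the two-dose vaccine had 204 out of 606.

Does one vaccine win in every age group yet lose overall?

No

Under-40: Vaccine A 32/37 = 86.5%, the two-dose vaccine 45/62 = 72.6% → Vaccine A
65-plus: Vaccine A 305/1568 = 19.5%, the two-dose vaccine 204/606 = 33.7% → the two-dose vaccine
Overall: Vaccine A 337/1605 = 21.0%, the two-dose vaccine 249/668 = 37.3% → the two-dose vaccine
Neither sweeps: Vaccine A wins 1 of 2 groups, the two-dose vaccine wins 1. The two-dose vaccine wins overall but not every group — no Simpson reversal.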